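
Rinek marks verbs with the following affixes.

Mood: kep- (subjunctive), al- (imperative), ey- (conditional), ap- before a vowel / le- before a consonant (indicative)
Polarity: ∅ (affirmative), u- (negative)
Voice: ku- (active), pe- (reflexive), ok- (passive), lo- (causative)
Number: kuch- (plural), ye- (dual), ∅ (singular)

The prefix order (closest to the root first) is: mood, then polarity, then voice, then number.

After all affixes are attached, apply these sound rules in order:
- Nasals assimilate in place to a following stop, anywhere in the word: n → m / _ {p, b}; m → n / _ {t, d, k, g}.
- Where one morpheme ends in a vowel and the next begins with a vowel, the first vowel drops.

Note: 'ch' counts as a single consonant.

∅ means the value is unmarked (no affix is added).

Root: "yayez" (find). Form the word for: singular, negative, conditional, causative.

Attach mood conditional ey- → eyyayez.
Attach polarity negative u- → ueyyayez.
Attach voice causative lo- → loueyyayez.
number = singular: zero marking, form stays loueyyayez.
Nasal assimilation: no change.
Apply vowel deletion: loueyyayez → leyyayez.

leyyayez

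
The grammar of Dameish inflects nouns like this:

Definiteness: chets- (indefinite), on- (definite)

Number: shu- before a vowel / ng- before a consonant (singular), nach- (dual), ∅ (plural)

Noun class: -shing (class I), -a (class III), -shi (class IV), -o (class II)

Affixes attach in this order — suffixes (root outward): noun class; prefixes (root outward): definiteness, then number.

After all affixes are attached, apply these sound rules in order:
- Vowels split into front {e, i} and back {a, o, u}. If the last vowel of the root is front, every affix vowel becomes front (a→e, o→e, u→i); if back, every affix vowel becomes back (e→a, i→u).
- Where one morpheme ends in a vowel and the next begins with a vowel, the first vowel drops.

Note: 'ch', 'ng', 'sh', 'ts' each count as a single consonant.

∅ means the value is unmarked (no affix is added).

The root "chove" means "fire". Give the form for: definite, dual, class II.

Attach definiteness definite on- → onchove.
Attach number dual nach- → nachonchove.
Attach noun class class II -o → nachonchoveo.
Apply vowel harmony: nachonchoveo → nechenchovee.
Apply vowel deletion: nechenchovee → nechenchove.

nechenchove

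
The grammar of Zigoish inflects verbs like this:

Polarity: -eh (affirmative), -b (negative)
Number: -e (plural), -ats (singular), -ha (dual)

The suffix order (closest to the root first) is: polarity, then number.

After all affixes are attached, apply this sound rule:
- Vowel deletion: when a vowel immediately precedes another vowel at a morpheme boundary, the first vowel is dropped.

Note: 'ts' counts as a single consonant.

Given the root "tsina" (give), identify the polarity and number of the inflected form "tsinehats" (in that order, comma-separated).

Segment: tsina-eh-ats.
polarity: -eh → affirmative.
number: -ats → singular.

affirmative, singular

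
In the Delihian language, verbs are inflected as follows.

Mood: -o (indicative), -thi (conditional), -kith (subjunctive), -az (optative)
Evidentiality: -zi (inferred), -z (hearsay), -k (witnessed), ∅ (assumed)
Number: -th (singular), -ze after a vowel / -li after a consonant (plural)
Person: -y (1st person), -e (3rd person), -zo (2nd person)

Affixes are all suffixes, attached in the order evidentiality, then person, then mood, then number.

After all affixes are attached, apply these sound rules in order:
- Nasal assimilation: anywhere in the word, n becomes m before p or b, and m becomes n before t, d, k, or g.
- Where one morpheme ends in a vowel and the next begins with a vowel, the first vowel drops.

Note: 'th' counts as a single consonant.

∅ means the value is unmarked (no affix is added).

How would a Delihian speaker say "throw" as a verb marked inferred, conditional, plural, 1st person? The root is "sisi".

Attach evidentiality inferred -zi → sisizi.
Attach person 1st person -y → sisiziy.
Attach mood conditional -thi → sisiziythi.
Attach number plural -ze (after vowel 'i') → sisiziythize.
Nasal assimilation: no change.
Vowel deletion: no change.

sisiziythize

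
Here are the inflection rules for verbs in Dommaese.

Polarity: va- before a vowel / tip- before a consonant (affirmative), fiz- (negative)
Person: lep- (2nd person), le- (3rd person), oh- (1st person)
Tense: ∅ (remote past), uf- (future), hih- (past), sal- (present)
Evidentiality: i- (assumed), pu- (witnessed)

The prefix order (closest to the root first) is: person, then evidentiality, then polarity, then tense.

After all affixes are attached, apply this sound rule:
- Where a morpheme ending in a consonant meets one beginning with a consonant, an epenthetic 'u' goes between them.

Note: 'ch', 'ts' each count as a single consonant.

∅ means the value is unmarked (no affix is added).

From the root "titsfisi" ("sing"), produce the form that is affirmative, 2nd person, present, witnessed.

salutipupuleputitsfisi

Attach person 2nd person lep- → leptitsfisi.
Attach evidentiality witnessed pu- → puleptitsfisi.
Attach polarity affirmative tip- (before consonant 'p') → tippuleptitsfisi.
Attach tense present sal- → saltippuleptitsfisi.
Apply epenthesis: saltippuleptitsfisi → salutipupuleputitsfisi.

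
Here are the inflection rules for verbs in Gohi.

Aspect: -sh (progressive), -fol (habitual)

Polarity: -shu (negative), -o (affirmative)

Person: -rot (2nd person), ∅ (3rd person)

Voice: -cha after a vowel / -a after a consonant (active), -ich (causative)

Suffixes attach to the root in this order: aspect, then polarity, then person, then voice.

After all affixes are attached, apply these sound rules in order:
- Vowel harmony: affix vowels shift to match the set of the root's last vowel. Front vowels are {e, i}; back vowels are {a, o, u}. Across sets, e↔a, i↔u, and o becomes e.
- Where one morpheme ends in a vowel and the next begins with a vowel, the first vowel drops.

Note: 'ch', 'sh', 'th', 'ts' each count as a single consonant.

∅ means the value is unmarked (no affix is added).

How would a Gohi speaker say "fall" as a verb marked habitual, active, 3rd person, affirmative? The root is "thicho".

thichofolocha

Attach aspect habitual -fol → thichofol.
Attach polarity affirmative -o → thichofolo.
person = 3rd person: zero marking, form stays thichofolo.
Attach voice active -cha (after vowel 'o') → thichofolocha.
Vowel harmony: no change.
Vowel deletion: no change.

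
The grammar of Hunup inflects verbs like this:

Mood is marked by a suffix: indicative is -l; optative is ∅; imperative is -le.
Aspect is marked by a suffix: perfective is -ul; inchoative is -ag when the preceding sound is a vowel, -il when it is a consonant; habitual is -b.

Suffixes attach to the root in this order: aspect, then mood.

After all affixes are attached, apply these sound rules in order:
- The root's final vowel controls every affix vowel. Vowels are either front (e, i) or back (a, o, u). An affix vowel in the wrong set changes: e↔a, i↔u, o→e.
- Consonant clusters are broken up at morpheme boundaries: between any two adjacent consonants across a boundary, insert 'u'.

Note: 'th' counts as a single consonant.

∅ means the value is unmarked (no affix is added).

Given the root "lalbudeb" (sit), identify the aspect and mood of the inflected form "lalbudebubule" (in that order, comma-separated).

habitual, imperative

Segment: lalbudeb-b-le.
aspect: -b → habitual.
mood: -le → imperative.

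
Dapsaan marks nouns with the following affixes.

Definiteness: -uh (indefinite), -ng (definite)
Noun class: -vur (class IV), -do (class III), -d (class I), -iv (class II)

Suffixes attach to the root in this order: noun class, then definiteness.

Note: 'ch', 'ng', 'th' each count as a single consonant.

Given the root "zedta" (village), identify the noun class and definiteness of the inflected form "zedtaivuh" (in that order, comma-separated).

class II, indefinite

Segment: zedta-iv-uh.
noun class: -iv → class II.
definiteness: -uh → indefinite.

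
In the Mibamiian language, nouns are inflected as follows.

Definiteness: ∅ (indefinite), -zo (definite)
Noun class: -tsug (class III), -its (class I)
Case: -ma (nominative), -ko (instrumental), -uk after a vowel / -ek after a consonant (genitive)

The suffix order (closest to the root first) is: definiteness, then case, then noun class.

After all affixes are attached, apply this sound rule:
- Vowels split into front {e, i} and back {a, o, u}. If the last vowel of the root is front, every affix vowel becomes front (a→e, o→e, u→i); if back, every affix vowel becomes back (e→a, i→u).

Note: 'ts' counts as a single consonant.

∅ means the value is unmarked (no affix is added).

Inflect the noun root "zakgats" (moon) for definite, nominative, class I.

zakgatszomauts

Attach definiteness definite -zo → zakgatszo.
Attach case nominative -ma → zakgatszoma.
Attach noun class class I -its → zakgatszomaits.
Apply vowel harmony: zakgatszomaits → zakgatszomauts.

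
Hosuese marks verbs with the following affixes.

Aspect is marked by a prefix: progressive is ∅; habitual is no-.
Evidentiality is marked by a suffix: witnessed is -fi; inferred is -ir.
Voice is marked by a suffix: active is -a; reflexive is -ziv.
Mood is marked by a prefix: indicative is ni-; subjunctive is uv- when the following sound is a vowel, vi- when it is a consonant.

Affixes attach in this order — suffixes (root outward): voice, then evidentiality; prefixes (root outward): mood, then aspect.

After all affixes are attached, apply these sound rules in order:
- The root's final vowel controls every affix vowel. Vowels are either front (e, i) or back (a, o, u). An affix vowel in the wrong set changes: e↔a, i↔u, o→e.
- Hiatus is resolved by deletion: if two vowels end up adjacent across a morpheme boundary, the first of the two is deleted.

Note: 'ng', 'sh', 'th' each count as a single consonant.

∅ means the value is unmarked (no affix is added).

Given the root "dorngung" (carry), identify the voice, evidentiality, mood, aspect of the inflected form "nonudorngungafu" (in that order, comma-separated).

active, witnessed, indicative, habitual

Segment: no-ni-dorngung-a-fi.
voice: -a → active.
evidentiality: -fi → witnessed.
mood: ni- → indicative.
aspect: no- → habitual.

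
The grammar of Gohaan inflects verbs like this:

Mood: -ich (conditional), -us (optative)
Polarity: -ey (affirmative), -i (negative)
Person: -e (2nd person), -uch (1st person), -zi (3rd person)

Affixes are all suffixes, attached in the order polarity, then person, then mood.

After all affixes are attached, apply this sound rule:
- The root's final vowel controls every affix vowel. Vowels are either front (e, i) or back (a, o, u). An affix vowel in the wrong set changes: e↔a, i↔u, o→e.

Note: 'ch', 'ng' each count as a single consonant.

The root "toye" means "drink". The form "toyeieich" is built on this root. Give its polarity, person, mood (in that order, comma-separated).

negative, 2nd person, conditional

Segment: toye-i-e-ich.
polarity: -i → negative.
person: -e → 2nd person.
mood: -ich → conditional.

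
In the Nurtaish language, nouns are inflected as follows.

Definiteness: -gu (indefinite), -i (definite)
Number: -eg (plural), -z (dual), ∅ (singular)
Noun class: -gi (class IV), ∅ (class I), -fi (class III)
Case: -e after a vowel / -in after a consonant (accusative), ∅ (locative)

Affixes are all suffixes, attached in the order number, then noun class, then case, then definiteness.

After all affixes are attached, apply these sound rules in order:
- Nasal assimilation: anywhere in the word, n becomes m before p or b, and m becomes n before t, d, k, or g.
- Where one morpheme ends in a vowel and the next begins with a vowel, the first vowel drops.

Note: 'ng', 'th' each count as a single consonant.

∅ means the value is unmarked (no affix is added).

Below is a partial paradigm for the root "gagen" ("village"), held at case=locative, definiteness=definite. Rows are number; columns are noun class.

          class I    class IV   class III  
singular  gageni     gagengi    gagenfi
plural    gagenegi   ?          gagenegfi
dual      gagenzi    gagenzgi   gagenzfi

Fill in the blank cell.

gageneggi

Attach number plural -eg → gageneg.
Attach noun class class IV -gi → gageneggi.
case = locative: zero marking, form stays gageneggi.
Attach definiteness definite -i → gageneggii.
Nasal assimilation: no change.
Apply vowel deletion: gageneggii → gageneggi.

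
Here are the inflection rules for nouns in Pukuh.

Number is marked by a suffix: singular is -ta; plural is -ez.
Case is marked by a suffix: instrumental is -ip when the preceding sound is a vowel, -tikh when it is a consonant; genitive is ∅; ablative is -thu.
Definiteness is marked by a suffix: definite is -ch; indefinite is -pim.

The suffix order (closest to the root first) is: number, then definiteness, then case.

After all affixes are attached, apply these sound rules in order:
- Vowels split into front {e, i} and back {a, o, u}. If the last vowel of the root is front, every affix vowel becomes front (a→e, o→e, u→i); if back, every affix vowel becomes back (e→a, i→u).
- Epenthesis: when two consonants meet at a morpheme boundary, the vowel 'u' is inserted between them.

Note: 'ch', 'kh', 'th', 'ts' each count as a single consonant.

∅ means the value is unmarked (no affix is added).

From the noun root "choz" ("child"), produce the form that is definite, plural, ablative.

chozazuchuthu

Attach number plural -ez → chozez.
Attach definiteness definite -ch → chozezch.
Attach case ablative -thu → chozezchthu.
Apply vowel harmony: chozezchthu → chozazchthu.
Apply epenthesis: chozazchthu → chozazuchuthu.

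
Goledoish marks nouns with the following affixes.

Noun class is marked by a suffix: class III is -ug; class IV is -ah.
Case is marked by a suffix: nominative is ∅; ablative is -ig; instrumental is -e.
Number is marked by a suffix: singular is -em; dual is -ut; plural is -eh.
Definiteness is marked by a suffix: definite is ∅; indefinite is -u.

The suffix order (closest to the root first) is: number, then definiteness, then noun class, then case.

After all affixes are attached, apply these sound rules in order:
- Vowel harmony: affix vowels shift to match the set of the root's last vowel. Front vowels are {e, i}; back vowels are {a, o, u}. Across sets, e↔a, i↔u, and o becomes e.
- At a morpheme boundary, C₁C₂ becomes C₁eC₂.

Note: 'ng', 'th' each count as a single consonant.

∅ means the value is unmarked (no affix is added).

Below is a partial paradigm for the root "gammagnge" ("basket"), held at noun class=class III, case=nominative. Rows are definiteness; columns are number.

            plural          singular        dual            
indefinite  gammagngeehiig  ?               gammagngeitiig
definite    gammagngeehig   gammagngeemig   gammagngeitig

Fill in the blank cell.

Attach number singular -em → gammagngeem.
Attach definiteness indefinite -u → gammagngeemu.
Attach noun class class III -ug → gammagngeemuug.
case = nominative: zero marking, form stays gammagngeemuug.
Apply vowel harmony: gammagngeemuug → gammagngeemiig.
Epenthesis: no change.

gammagngeemiig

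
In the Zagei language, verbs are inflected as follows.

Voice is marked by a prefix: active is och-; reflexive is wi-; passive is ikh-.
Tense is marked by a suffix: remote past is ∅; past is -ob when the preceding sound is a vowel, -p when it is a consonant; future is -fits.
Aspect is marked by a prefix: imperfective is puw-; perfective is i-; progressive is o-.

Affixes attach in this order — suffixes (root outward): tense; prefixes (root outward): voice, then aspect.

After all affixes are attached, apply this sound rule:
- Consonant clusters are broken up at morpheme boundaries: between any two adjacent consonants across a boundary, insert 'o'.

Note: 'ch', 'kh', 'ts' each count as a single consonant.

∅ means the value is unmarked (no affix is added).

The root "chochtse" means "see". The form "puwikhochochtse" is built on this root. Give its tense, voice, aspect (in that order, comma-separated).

remote past, passive, imperfective

Segment: puw-ikh-chochtse.
tense: ∅ → remote past.
voice: ikh- → passive.
aspect: puw- → imperfective.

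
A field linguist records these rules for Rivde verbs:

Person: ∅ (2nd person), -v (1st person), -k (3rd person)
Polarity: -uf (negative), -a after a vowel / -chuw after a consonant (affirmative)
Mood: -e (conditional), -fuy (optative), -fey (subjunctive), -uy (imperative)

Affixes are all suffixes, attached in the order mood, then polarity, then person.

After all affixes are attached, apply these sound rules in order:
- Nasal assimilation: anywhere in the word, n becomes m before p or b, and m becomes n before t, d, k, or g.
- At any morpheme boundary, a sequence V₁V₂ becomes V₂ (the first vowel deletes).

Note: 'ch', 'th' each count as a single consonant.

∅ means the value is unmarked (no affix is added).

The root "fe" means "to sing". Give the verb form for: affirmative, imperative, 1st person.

Attach mood imperative -uy → feuy.
Attach polarity affirmative -chuw (after consonant 'y') → feuychuw.
Attach person 1st person -v → feuychuwv.
Nasal assimilation: no change.
Apply vowel deletion: feuychuwv → fuychuwv.

fuychuwv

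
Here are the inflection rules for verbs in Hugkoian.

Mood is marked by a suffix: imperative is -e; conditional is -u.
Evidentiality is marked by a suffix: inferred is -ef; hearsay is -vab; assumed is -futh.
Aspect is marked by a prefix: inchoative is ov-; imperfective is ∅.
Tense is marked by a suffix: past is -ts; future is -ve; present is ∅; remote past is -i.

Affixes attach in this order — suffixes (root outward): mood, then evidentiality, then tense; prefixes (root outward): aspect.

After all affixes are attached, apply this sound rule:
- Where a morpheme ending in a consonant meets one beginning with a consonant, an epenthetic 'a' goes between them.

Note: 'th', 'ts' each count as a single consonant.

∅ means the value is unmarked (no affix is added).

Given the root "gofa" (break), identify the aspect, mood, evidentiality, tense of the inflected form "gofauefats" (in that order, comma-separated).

Segment: gofa-u-ef-ts.
aspect: ∅ → imperfective.
mood: -u → conditional.
evidentiality: -ef → inferred.
tense: -ts → past.

imperfective, conditional, inferred, past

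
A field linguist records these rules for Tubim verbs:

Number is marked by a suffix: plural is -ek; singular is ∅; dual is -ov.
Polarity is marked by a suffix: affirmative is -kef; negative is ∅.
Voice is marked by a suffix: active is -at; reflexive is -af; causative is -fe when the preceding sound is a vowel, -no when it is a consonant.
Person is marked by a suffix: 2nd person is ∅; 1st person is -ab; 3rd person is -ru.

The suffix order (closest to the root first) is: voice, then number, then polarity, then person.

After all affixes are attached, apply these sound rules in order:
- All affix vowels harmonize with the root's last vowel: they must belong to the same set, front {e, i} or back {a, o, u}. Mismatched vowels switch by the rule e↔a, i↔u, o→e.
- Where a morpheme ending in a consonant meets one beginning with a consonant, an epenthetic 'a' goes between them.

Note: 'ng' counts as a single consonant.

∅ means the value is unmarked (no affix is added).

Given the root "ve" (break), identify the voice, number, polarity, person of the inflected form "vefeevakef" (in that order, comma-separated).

causative, dual, affirmative, 2nd person

Segment: ve-fe-ov-kef.
voice: -fe/no → causative.
number: -ov → dual.
polarity: -kef → affirmative.
person: ∅ → 2nd person.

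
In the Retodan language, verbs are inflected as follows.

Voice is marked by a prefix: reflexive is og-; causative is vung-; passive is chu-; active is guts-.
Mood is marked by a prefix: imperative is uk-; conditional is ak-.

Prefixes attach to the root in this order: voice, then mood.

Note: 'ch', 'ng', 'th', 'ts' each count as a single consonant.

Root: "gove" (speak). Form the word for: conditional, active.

akgutsgove

Attach voice active guts- → gutsgove.
Attach mood conditional ak- → akgutsgove.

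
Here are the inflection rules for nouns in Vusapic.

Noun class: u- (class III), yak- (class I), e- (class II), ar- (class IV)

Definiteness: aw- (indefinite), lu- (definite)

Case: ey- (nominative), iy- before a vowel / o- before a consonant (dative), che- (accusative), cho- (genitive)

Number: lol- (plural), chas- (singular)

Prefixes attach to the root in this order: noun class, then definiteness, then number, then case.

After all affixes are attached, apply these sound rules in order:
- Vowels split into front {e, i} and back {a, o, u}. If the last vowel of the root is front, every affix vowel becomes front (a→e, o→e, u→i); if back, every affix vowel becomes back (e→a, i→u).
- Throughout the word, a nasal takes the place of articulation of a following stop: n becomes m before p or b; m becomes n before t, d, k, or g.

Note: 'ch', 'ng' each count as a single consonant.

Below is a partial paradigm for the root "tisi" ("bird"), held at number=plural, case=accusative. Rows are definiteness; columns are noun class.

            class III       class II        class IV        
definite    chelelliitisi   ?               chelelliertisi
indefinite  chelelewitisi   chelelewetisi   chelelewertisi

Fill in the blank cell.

chelellietisi

Attach noun class class II e- → etisi.
Attach definiteness definite lu- → luetisi.
Attach number plural lol- → lolluetisi.
Attach case accusative che- → chelolluetisi.
Apply vowel harmony: chelolluetisi → chelellietisi.
Nasal assimilation: no change.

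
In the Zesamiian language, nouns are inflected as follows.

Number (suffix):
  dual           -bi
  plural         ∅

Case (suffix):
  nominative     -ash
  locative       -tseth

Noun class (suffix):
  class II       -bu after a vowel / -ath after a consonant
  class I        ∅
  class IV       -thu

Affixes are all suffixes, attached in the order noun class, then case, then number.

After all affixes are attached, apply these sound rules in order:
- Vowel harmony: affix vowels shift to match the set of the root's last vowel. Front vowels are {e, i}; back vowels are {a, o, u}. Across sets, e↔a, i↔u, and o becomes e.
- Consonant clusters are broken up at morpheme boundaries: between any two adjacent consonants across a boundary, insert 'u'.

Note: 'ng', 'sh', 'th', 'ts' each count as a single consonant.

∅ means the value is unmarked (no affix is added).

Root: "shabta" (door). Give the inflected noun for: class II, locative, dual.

shabtabutsathubu

Attach noun class class II -bu (after vowel 'a') → shabtabu.
Attach case locative -tseth → shabtabutseth.
Attach number dual -bi → shabtabutsethbi.
Apply vowel harmony: shabtabutsethbi → shabtabutsathbu.
Apply epenthesis: shabtabutsathbu → shabtabutsathubu.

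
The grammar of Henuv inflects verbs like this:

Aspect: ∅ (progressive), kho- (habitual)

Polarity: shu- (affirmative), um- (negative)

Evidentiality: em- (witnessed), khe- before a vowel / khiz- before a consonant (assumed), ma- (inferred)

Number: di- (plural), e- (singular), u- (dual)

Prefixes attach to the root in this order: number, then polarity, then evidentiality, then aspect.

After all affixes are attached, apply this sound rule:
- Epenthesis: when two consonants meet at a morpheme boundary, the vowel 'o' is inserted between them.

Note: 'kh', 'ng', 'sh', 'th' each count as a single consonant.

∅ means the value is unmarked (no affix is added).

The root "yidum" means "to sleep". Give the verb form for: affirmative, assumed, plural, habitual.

Attach number plural di- → diyidum.
Attach polarity affirmative shu- → shudiyidum.
Attach evidentiality assumed khiz- (before consonant 'sh') → khizshudiyidum.
Attach aspect habitual kho- → khokhizshudiyidum.
Apply epenthesis: khokhizshudiyidum → khokhizoshudiyidum.

khokhizoshudiyidum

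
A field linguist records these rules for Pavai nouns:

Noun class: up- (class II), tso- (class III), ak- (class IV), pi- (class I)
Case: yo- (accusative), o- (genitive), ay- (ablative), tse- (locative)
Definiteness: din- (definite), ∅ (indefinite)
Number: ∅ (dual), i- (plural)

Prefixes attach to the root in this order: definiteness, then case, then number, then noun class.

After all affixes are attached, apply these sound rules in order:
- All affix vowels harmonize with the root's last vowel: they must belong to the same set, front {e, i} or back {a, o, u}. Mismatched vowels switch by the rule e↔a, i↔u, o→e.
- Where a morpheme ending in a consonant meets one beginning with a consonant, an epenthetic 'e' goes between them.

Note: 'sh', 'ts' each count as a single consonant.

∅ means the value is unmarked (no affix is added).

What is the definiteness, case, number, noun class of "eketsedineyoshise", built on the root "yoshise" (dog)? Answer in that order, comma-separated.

definite, locative, dual, class IV

Segment: ak-tse-din-yoshise.
definiteness: din- → definite.
case: tse- → locative.
number: ∅ → dual.
noun class: ak- → class IV.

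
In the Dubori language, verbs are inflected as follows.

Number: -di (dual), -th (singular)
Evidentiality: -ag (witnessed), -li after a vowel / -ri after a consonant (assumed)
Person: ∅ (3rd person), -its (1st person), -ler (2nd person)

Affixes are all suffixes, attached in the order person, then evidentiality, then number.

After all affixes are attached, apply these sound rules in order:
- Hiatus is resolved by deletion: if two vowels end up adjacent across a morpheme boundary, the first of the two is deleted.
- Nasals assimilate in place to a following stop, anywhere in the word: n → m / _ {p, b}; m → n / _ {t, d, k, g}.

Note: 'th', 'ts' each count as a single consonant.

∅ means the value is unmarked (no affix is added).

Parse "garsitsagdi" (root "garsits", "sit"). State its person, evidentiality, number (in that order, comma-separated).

3rd person, witnessed, dual

Segment: garsits-ag-di.
person: ∅ → 3rd person.
evidentiality: -ag → witnessed.
number: -di → dual.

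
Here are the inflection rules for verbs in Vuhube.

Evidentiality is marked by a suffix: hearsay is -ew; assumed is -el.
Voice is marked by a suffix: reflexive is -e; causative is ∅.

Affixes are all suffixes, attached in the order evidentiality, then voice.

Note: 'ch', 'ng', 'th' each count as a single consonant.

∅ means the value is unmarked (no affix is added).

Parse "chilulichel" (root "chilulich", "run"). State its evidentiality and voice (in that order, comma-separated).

assumed, causative

Segment: chilulich-el.
evidentiality: -el → assumed.
voice: ∅ → causative.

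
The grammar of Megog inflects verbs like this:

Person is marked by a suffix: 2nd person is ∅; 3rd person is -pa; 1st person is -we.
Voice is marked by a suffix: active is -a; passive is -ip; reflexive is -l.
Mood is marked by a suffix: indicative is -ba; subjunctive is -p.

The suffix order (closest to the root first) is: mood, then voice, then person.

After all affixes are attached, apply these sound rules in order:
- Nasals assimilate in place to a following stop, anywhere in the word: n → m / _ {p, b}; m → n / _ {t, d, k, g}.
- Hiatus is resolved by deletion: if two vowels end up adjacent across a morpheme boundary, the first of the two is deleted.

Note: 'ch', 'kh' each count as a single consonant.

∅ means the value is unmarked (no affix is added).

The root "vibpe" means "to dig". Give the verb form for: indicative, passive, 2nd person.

Attach mood indicative -ba → vibpeba.
Attach voice passive -ip → vibpebaip.
person = 2nd person: zero marking, form stays vibpebaip.
Nasal assimilation: no change.
Apply vowel deletion: vibpebaip → vibpebip.

vibpebip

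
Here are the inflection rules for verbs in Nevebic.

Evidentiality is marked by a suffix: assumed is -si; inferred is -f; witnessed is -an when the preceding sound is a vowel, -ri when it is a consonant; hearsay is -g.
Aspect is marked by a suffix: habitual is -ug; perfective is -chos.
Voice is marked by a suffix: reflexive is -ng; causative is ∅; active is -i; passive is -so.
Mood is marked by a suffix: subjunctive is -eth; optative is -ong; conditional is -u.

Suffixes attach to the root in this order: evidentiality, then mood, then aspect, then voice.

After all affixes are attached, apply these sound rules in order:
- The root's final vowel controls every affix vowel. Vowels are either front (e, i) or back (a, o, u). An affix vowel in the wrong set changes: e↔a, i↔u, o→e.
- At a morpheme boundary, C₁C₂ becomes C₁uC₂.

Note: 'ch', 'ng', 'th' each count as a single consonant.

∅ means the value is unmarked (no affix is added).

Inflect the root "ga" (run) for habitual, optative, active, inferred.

gafongugu

Attach evidentiality inferred -f → gaf.
Attach mood optative -ong → gafong.
Attach aspect habitual -ug → gafongug.
Attach voice active -i → gafongugi.
Apply vowel harmony: gafongugi → gafongugu.
Epenthesis: no change.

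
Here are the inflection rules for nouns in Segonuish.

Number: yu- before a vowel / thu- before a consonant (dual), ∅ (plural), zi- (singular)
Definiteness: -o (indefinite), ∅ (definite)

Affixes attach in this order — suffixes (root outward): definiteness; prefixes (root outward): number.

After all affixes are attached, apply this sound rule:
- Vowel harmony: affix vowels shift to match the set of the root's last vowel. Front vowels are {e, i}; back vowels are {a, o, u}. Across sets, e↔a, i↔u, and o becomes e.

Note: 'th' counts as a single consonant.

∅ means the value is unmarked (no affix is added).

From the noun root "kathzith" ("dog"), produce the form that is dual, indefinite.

Attach number dual thu- (before consonant 'k') → thukathzith.
Attach definiteness indefinite -o → thukathzitho.
Apply vowel harmony: thukathzitho → thikathzithe.

thikathzithe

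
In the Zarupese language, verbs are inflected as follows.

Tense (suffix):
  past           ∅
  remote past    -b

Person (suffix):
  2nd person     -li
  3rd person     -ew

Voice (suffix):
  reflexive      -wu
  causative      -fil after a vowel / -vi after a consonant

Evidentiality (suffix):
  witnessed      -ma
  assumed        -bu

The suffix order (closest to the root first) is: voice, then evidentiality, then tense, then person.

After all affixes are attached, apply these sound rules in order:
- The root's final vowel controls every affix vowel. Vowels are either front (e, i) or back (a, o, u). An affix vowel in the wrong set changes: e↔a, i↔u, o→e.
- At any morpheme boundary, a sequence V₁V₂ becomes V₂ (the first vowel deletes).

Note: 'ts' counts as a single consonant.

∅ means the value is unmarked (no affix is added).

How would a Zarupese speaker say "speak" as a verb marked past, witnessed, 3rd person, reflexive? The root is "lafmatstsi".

lafmatstsiwimew

Attach voice reflexive -wu → lafmatstsiwu.
Attach evidentiality witnessed -ma → lafmatstsiwuma.
tense = past: zero marking, form stays lafmatstsiwuma.
Attach person 3rd person -ew → lafmatstsiwumaew.
Apply vowel harmony: lafmatstsiwumaew → lafmatstsiwimeew.
Apply vowel deletion: lafmatstsiwimeew → lafmatstsiwimew.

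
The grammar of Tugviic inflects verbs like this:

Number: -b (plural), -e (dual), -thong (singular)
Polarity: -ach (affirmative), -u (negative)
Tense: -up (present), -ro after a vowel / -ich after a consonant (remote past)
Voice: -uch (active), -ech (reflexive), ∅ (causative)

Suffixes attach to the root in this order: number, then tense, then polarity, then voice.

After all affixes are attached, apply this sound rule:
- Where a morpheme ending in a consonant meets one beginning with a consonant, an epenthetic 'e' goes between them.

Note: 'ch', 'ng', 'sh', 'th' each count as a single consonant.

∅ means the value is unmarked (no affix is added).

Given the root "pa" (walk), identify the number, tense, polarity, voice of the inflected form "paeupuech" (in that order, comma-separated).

Segment: pa-e-up-u-ech.
number: -e → dual.
tense: -up → present.
polarity: -u → negative.
voice: -ech → reflexive.

dual, present, negative, reflexive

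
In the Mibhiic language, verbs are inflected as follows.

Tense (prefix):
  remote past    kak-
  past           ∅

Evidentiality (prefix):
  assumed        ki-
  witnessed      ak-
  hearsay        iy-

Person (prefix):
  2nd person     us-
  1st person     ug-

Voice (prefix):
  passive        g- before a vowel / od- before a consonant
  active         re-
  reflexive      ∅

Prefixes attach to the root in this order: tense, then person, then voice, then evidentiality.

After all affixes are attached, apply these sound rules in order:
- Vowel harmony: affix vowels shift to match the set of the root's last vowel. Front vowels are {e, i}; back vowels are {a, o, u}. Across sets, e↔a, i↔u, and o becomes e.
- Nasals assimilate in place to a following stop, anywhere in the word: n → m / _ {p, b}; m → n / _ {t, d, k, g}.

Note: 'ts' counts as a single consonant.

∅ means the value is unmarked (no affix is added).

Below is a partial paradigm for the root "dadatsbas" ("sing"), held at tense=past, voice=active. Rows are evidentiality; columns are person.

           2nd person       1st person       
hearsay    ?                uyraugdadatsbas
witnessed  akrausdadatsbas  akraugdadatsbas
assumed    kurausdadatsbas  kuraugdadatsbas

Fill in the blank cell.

tense = past: zero marking, form stays dadatsbas.
Attach person 2nd person us- → usdadatsbas.
Attach voice active re- → reusdadatsbas.
Attach evidentiality hearsay iy- → iyreusdadatsbas.
Apply vowel harmony: iyreusdadatsbas → uyrausdadatsbas.
Nasal assimilation: no change.

uyrausdadatsbas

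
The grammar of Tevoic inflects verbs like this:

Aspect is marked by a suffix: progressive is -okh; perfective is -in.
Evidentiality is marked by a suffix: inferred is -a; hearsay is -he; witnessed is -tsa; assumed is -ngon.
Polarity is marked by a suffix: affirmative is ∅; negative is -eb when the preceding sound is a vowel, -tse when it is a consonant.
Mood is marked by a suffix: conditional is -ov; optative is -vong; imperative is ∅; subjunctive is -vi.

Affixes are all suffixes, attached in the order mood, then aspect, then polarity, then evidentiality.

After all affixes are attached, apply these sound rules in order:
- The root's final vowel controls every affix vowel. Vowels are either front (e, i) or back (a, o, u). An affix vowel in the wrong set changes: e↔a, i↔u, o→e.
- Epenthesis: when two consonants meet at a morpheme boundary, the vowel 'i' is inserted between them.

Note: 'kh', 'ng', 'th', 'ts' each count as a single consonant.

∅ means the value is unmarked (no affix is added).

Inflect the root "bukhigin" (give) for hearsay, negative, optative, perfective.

bukhiginivenginitsehe

Attach mood optative -vong → bukhiginvong.
Attach aspect perfective -in → bukhiginvongin.
Attach polarity negative -tse (after consonant 'n') → bukhiginvongintse.
Attach evidentiality hearsay -he → bukhiginvongintsehe.
Apply vowel harmony: bukhiginvongintsehe → bukhiginvengintsehe.
Apply epenthesis: bukhiginvengintsehe → bukhiginivenginitsehe.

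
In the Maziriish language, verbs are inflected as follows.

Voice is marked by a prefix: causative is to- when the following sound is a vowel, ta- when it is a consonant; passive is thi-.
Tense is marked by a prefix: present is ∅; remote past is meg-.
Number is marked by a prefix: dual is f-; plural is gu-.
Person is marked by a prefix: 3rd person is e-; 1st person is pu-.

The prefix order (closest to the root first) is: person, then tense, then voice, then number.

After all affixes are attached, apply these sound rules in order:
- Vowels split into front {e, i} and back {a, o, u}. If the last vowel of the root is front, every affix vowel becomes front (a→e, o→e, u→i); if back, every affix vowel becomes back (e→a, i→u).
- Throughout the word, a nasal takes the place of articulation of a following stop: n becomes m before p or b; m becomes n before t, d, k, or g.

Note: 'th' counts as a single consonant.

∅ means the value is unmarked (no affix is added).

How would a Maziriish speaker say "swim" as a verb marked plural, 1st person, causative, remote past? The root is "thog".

Attach person 1st person pu- → puthog.
Attach tense remote past meg- → megputhog.
Attach voice causative ta- (before consonant 'm') → tamegputhog.
Attach number plural gu- → gutamegputhog.
Apply vowel harmony: gutamegputhog → gutamagputhog.
Nasal assimilation: no change.

gutamagputhog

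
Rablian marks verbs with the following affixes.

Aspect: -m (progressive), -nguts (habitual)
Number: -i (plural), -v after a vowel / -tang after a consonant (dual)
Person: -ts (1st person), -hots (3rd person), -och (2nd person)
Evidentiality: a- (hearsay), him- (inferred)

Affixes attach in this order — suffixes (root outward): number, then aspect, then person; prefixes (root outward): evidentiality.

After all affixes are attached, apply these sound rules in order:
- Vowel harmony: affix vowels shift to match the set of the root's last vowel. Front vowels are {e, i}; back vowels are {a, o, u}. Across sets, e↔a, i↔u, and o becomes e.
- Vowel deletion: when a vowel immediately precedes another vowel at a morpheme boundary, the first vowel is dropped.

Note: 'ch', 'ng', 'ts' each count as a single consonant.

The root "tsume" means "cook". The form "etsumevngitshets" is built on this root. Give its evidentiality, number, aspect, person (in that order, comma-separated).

hearsay, dual, habitual, 3rd person

Segment: a-tsume-v-nguts-hots.
evidentiality: a- → hearsay.
number: -v/tang → dual.
aspect: -nguts → habitual.
person: -hots → 3rd person.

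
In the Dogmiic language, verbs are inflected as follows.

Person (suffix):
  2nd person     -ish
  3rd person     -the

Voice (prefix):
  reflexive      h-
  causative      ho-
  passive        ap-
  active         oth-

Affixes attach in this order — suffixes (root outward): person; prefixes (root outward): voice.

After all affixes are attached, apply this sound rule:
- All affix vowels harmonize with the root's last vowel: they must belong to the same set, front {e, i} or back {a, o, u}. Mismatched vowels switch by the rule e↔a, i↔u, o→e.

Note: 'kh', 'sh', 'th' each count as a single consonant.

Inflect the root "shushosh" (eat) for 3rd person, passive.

Attach person 3rd person -the → shushoshthe.
Attach voice passive ap- → apshushoshthe.
Apply vowel harmony: apshushoshthe → apshushoshtha.

apshushoshtha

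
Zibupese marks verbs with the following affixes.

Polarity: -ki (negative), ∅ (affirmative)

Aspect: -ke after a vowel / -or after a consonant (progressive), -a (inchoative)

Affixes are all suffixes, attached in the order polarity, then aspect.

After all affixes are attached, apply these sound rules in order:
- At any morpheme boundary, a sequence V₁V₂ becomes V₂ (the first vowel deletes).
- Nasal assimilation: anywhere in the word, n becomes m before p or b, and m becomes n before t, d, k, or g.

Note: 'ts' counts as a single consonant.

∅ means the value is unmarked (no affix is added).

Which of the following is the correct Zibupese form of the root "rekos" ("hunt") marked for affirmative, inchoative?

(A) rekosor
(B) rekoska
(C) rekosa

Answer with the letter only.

C

polarity = affirmative: zero marking, form stays rekos.
Attach aspect inchoative -a → rekosa.
Vowel deletion: no change.
Nasal assimilation: no change.
So the correct form is rekosa, option (C).
(B) rekoska is wrong: it uses negative instead of affirmative for polarity.
(A) rekosor is wrong: it uses progressive instead of inchoative for aspect.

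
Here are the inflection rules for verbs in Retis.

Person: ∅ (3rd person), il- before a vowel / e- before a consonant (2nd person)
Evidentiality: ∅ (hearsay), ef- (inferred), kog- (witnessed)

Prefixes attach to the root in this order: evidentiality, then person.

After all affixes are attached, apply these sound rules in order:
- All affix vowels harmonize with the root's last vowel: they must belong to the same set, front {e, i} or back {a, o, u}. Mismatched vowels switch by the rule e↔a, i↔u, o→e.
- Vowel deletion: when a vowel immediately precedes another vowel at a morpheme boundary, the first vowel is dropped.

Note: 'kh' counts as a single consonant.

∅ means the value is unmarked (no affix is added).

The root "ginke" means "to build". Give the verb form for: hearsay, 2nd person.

evidentiality = hearsay: zero marking, form stays ginke.
Attach person 2nd person e- (before consonant 'g') → eginke.
Vowel harmony: no change.
Vowel deletion: no change.

eginke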